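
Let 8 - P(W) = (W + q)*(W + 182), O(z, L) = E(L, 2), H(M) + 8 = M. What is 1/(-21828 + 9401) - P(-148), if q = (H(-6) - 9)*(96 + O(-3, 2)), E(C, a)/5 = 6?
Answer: -1287089245/12427 ≈ -1.0357e+5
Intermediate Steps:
E(C, a) = 30 (E(C, a) = 5*6 = 30)
H(M) = -8 + M
O(z, L) = 30
q = -2898 (q = ((-8 - 6) - 9)*(96 + 30) = (-14 - 9)*126 = -23*126 = -2898)
P(W) = 8 - (-2898 + W)*(182 + W) (P(W) = 8 - (W - 2898)*(W + 182) = 8 - (-2898 + W)*(182 + W))
1/(-21828 + 9401) - P(-148) = 1/(-21828 + 9401) - (527444 - 1*(-148)² + 2716*(-148)) = 1/(-12427) - (527444 - 1*21904 - 401968) = -1/12427 - (527444 - 21904 - 401968) = -1/12427 - 1*103572 = -1/12427 - 103572 = -1287089245/12427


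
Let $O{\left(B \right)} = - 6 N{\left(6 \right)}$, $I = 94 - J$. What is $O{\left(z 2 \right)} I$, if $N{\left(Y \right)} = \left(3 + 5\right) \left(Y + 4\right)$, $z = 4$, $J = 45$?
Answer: $-23520$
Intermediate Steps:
$I = 49$ ($I = 94 - 45 = 49$)
$N{\left(Y \right)} = 32 + 8 Y$ ($N{\left(Y \right)} = 8 \left(4 + Y\right) = 32 + 8 Y$)
$O{\left(B \right)} = -480$ ($O{\left(B \right)} = - 6 \left(32 + 8 \cdot 6\right) = - 6 \left(32 + 48\right) = \left(-6\right) 80 = -480$)
$O{\left(z 2 \right)} I = \left(-480\right) 49 = -23520$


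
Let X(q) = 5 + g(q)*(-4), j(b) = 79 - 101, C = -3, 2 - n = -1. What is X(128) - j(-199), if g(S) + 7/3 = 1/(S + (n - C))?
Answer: 7297/201 ≈ 36.303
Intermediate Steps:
n = 3 (n = 2 - 1*(-1) = 2 + 1 = 3)
j(b) = -22
g(S) = -7/3 + 1/(6 + S) (g(S) = -7/3 + 1/(S + (3 - 1*(-3))) = -7/3 + 1/(S + (3 + 3)) = -7/3 + 1/(S + 6) = -7/3 + 1/(6 + S))
X(q) = 5 - 4*(-39 - 7*q)/(3*(6 + q)) (X(q) = 5 + ((-39 - 7*q)/(3*(6 + q)))*(-4) = 5 - 4*(-39 - 7*q)/(3*(6 + q)))
X(128) - j(-199) = (246 + 43*128)/(3*(6 + 128)) - 1*(-22) = (⅓)*(246 + 5504)/134 + 22 = (⅓)*(1/134)*5750 + 22 = 2875/201 + 22 = 7297/201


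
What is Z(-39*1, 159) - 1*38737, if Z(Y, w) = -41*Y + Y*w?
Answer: -43339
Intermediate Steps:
Z(-39*1, 159) - 1*38737 = (-39*1)*(-41 + 159) - 1*38737 = -39*118 - 38737 = -4602 - 38737 = -43339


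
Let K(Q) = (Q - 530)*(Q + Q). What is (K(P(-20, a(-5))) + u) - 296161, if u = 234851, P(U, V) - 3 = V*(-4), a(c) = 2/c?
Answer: -1653592/25 ≈ -66144.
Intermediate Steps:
P(U, V) = 3 - 4*V (P(U, V) = 3 + V*(-4) = 3 - 4*V)
K(Q) = 2*Q*(-530 + Q) (K(Q) = (-530 + Q)*(2*Q) = 2*Q*(-530 + Q))
(K(P(-20, a(-5))) + u) - 296161 = (2*(3 - 8/(-5))*(-530 + (3 - 8/(-5))) + 234851) - 296161 = (2*(3 - 8*(-1)/5)*(-530 + (3 - 8*(-1)/5)) + 234851) - 296161 = (2*(3 - 4*(-⅖))*(-530 + (3 - 4*(-⅖))) + 234851) - 296161 = (2*(3 + 8/5)*(-530 + (3 + 8/5)) + 234851) - 296161 = (2*(23/5)*(-530 + 23/5) + 234851) - 296161 = (2*(23/5)*(-2627/5) + 234851) - 296161 = (-120842/25 + 234851) - 296161 = 5750433/25 - 296161 = -1653592/25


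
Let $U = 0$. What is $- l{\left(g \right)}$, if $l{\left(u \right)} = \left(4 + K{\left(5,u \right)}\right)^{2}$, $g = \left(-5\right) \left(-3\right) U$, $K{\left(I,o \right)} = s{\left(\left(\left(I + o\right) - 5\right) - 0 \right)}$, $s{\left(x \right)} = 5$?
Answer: $-81$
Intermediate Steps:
$K{\left(I,o \right)} = 5$
$g = 0$ ($g = \left(-5\right) \left(-3\right) 0 = 15 \cdot 0 = 0$)
$l{\left(u \right)} = 81$ ($l{\left(u \right)} = \left(4 + 5\right)^{2} = 9^{2} = 81$)
$- l{\left(g \right)} = \left(-1\right) 81 = -81$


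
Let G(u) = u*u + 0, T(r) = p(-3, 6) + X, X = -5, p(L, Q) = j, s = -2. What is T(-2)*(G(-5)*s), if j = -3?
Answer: 400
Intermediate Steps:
p(L, Q) = -3
T(r) = -8 (T(r) = -3 - 5 = -8)
G(u) = u**2 (G(u) = u**2 + 0 = u**2)
T(-2)*(G(-5)*s) = -8*(-5)**2*(-2) = -200*(-2) = -8*(-50) = 400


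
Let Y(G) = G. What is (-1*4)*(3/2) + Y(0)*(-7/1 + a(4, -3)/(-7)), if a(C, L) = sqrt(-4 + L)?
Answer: -6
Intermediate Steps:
(-1*4)*(3/2) + Y(0)*(-7/1 + a(4, -3)/(-7)) = (-1*4)*(3/2) + 0*(-7/1 + sqrt(-4 - 3)/(-7)) = -12/2 + 0*(-7*1 + sqrt(-7)*(-1/7)) = -4*3/2 + 0*(-7 + (I*sqrt(7))*(-1/7)) = -6 + 0*(-7 - I*sqrt(7)/7) = -6 + 0 = -6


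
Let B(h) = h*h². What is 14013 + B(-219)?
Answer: -10489446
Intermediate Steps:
B(h) = h³
14013 + B(-219) = 14013 + (-219)³ = 14013 - 10503459 = -10489446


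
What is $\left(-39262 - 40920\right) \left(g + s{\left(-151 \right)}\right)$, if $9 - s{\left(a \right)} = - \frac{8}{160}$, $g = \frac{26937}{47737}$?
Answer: $- \frac{368000781467}{477370} \approx -7.7089 \cdot 10^{5}$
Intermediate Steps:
$g = \frac{26937}{47737}$ ($g = 26937 \cdot \frac{1}{47737} = \frac{26937}{47737} \approx 0.56428$)
$s{\left(a \right)} = \frac{181}{20}$ ($s{\left(a \right)} = 9 - - \frac{8}{160} = 9 - \left(-8\right) \frac{1}{160} = 9 - - \frac{1}{20} = 9 + \frac{1}{20} = \frac{181}{20}$)
$\left(-39262 - 40920\right) \left(g + s{\left(-151 \right)}\right) = \left(-39262 - 40920\right) \left(\frac{26937}{47737} + \frac{181}{20}\right) = \left(-80182\right) \frac{9179137}{954740} = - \frac{368000781467}{477370}$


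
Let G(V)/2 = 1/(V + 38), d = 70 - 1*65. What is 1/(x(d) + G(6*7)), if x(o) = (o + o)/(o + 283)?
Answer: 720/43 ≈ 16.744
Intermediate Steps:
d = 5 (d = 70 - 65 = 5)
G(V) = 2/(38 + V) (G(V) = 2/(V + 38) = 2/(38 + V))
x(o) = 2*o/(283 + o) (x(o) = (2*o)/(283 + o) = 2*o/(283 + o))
1/(x(d) + G(6*7)) = 1/(2*5/(283 + 5) + 2/(38 + 6*7)) = 1/(2*5/288 + 2/(38 + 42)) = 1/(2*5*(1/288) + 2/80) = 1/(5/144 + 2*(1/80)) = 1/(5/144 + 1/40) = 1/(43/720) = 720/43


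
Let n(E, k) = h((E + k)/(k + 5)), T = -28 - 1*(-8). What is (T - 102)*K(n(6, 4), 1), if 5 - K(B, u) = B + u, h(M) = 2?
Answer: -244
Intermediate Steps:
T = -20 (T = -28 + 8 = -20)
n(E, k) = 2
K(B, u) = 5 - B - u (K(B, u) = 5 - (B + u) = 5 + (-B - u) = 5 - B - u)
(T - 102)*K(n(6, 4), 1) = (-20 - 102)*(5 - 1*2 - 1*1) = -122*(5 - 2 - 1) = -122*2 = -244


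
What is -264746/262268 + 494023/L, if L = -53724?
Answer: -35947409567/3522521508 ≈ -10.205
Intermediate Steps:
-264746/262268 + 494023/L = -264746/262268 + 494023/(-53724) = -264746*1/262268 + 494023*(-1/53724) = -132373/131134 - 494023/53724 = -35947409567/3522521508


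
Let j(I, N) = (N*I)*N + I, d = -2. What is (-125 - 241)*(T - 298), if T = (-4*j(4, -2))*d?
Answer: 50508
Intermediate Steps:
j(I, N) = I + I*N**2 (j(I, N) = (I*N)*N + I = I*N**2 + I = I + I*N**2)
T = 160 (T = -16*(1 + (-2)**2)*(-2) = -16*(1 + 4)*(-2) = -16*5*(-2) = -4*20*(-2) = -80*(-2) = 160)
(-125 - 241)*(T - 298) = (-125 - 241)*(160 - 298) = -366*(-138) = 50508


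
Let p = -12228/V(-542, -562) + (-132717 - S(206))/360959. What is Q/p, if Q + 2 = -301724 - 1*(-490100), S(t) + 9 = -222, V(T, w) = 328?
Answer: -5575613834612/1114315515 ≈ -5003.6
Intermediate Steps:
S(t) = -231 (S(t) = -9 - 222 = -231)
Q = 188374 (Q = -2 + (-301724 - 1*(-490100)) = -2 + (-301724 + 490100) = -2 + 188376 = 188374)
p = -1114315515/29598638 (p = -12228/328 + (-132717 - 1*(-231))/360959 = -12228*1/328 + (-132717 + 231)*(1/360959) = -3057/82 - 132486*1/360959 = -3057/82 - 132486/360959 = -1114315515/29598638 ≈ -37.648)
Q/p = 188374/(-1114315515/29598638) = 188374*(-29598638/1114315515) = -5575613834612/1114315515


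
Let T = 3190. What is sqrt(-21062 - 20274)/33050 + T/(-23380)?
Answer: -319/2338 + I*sqrt(10334)/16525 ≈ -0.13644 + 0.0061517*I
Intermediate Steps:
sqrt(-21062 - 20274)/33050 + T/(-23380) = sqrt(-21062 - 20274)/33050 + 3190/(-23380) = sqrt(-41336)*(1/33050) + 3190*(-1/23380) = (2*I*sqrt(10334))*(1/33050) - 319/2338 = I*sqrt(10334)/16525 - 319/2338 = -319/2338 + I*sqrt(10334)/16525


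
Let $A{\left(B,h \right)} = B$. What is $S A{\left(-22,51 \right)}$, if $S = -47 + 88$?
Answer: $-902$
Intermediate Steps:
$S = 41$
$S A{\left(-22,51 \right)} = 41 \left(-22\right) = -902$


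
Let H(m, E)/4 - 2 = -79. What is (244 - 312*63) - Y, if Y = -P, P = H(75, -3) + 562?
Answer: -19158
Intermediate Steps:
H(m, E) = -308 (H(m, E) = 8 + 4*(-79) = 8 - 316 = -308)
P = 254 (P = -308 + 562 = 254)
Y = -254 (Y = -1*254 = -254)
(244 - 312*63) - Y = (244 - 312*63) - 1*(-254) = (244 - 19656) + 254 = -19412 + 254 = -19158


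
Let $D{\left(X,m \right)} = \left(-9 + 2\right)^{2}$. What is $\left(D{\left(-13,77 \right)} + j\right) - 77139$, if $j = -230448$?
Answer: $-307538$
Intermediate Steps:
$D{\left(X,m \right)} = 49$ ($D{\left(X,m \right)} = \left(-7\right)^{2} = 49$)
$\left(D{\left(-13,77 \right)} + j\right) - 77139 = \left(49 - 230448\right) - 77139 = -230399 - 77139 = -307538$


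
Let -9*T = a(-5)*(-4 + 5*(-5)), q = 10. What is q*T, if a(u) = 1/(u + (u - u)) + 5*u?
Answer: -812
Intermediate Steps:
a(u) = 1/u + 5*u (a(u) = 1/(u + 0) + 5*u = 1/u + 5*u)
T = -406/5 (T = -(1/(-5) + 5*(-5))*(-4 + 5*(-5))/9 = -(-⅕ - 25)*(-4 - 25)/9 = -(-14)*(-29)/5 = -⅑*3654/5 = -406/5 ≈ -81.200)
q*T = 10*(-406/5) = -812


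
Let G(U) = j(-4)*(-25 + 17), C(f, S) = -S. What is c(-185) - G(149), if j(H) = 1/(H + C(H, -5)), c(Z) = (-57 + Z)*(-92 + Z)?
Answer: 67042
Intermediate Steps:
c(Z) = (-92 + Z)*(-57 + Z)
j(H) = 1/(5 + H) (j(H) = 1/(H - 1*(-5)) = 1/(H + 5) = 1/(5 + H))
G(U) = -8 (G(U) = (-25 + 17)/(5 - 4) = -8/1 = 1*(-8) = -8)
c(-185) - G(149) = (5244 + (-185)² - 149*(-185)) - 1*(-8) = (5244 + 34225 + 27565) + 8 = 67034 + 8 = 67042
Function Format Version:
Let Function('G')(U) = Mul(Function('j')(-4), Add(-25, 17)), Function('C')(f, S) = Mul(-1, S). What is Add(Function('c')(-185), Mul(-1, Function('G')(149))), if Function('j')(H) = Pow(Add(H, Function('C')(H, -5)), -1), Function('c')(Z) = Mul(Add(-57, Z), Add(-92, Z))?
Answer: 67042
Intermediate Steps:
Function('c')(Z) = Mul(Add(-92, Z), Add(-57, Z))
Function('j')(H) = Pow(Add(5, H), -1) (Function('j')(H) = Pow(Add(H, Mul(-1, -5)), -1) = Pow(Add(H, 5), -1) = Pow(Add(5, H), -1))
Function('G')(U) = -8 (Function('G')(U) = Mul(Pow(Add(5, -4), -1), Add(-25, 17)) = Mul(Pow(1, -1), -8) = Mul(1, -8) = -8)
Add(Function('c')(-185), Mul(-1, Function('G')(149))) = Add(Add(5244, Pow(-185, 2), Mul(-149, -185)), Mul(-1, -8)) = Add(Add(5244, 34225, 27565), 8) = Add(67034, 8) = 67042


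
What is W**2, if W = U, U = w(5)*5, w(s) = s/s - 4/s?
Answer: 1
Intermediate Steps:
w(s) = 1 - 4/s
U = 1 (U = ((-4 + 5)/5)*5 = ((1/5)*1)*5 = (1/5)*5 = 1)
W = 1
W**2 = 1**2 = 1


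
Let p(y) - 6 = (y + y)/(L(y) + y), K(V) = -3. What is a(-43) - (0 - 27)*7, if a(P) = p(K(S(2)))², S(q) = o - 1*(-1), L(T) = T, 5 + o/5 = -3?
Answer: 238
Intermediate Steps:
o = -40 (o = -25 + 5*(-3) = -25 - 15 = -40)
S(q) = -39 (S(q) = -40 - 1*(-1) = -40 + 1 = -39)
p(y) = 7 (p(y) = 6 + (y + y)/(y + y) = 6 + (2*y)/((2*y)) = 6 + (2*y)*(1/(2*y)) = 6 + 1 = 7)
a(P) = 49 (a(P) = 7² = 49)
a(-43) - (0 - 27)*7 = 49 - (0 - 27)*7 = 49 - (-27)*7 = 49 - 1*(-189) = 49 + 189 = 238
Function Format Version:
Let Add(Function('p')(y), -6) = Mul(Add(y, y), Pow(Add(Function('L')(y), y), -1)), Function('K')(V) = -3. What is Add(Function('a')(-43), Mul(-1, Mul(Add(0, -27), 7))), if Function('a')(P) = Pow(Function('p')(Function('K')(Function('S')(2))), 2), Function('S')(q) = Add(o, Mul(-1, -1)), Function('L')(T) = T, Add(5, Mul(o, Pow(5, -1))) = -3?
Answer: 238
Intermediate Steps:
o = -40 (o = Add(-25, Mul(5, -3)) = Add(-25, -15) = -40)
Function('S')(q) = -39 (Function('S')(q) = Add(-40, Mul(-1, -1)) = Add(-40, 1) = -39)
Function('p')(y) = 7 (Function('p')(y) = Add(6, Mul(Add(y, y), Pow(Add(y, y), -1))) = Add(6, Mul(Mul(2, y), Pow(Mul(2, y), -1))) = Add(6, Mul(Mul(2, y), Mul(Rational(1, 2), Pow(y, -1)))) = Add(6, 1) = 7)
Function('a')(P) = 49 (Function('a')(P) = Pow(7, 2) = 49)
Add(Function('a')(-43), Mul(-1, Mul(Add(0, -27), 7))) = Add(49, Mul(-1, Mul(Add(0, -27), 7))) = Add(49, Mul(-1, Mul(-27, 7))) = Add(49, Mul(-1, -189)) = Add(49, 189) = 238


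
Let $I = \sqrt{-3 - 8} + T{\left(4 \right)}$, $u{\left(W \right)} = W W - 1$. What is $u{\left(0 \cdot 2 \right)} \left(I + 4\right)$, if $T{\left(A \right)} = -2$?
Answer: $-2 - i \sqrt{11} \approx -2.0 - 3.3166 i$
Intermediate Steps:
$u{\left(W \right)} = -1 + W^{2}$ ($u{\left(W \right)} = W^{2} - 1 = -1 + W^{2}$)
$I = -2 + i \sqrt{11}$ ($I = \sqrt{-3 - 8} - 2 = \sqrt{-11} - 2 = i \sqrt{11} - 2 = -2 + i \sqrt{11} \approx -2.0 + 3.3166 i$)
$u{\left(0 \cdot 2 \right)} \left(I + 4\right) = \left(-1 + \left(0 \cdot 2\right)^{2}\right) \left(\left(-2 + i \sqrt{11}\right) + 4\right) = \left(-1 + 0^{2}\right) \left(2 + i \sqrt{11}\right) = \left(-1 + 0\right) \left(2 + i \sqrt{11}\right) = - (2 + i \sqrt{11}) = -2 - i \sqrt{11}$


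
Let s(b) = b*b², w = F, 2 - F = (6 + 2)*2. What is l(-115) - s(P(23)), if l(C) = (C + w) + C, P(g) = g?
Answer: -12411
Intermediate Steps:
F = -14 (F = 2 - (6 + 2)*2 = 2 - 8*2 = 2 - 1*16 = 2 - 16 = -14)
w = -14
s(b) = b³
l(C) = -14 + 2*C (l(C) = (C - 14) + C = (-14 + C) + C = -14 + 2*C)
l(-115) - s(P(23)) = (-14 + 2*(-115)) - 1*23³ = (-14 - 230) - 1*12167 = -244 - 12167 = -12411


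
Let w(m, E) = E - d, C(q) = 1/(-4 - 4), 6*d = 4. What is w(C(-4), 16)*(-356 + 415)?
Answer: 2714/3 ≈ 904.67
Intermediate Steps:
d = ⅔ (d = (⅙)*4 = ⅔ ≈ 0.66667)
C(q) = -⅛ (C(q) = 1/(-8) = -⅛)
w(m, E) = -⅔ + E (w(m, E) = E - 1*⅔ = E - ⅔ = -⅔ + E)
w(C(-4), 16)*(-356 + 415) = (-⅔ + 16)*(-356 + 415) = (46/3)*59 = 2714/3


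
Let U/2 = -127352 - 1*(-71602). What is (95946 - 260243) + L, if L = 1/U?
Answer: -18319115501/111500 ≈ -1.6430e+5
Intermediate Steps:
U = -111500 (U = 2*(-127352 - 1*(-71602)) = 2*(-127352 + 71602) = 2*(-55750) = -111500)
L = -1/111500 (L = 1/(-111500) = -1/111500 ≈ -8.9686e-6)
(95946 - 260243) + L = (95946 - 260243) - 1/111500 = -164297 - 1/111500 = -18319115501/111500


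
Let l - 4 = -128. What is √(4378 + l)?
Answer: √4254 ≈ 65.223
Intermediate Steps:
l = -124 (l = 4 - 128 = -124)
√(4378 + l) = √(4378 - 124) = √4254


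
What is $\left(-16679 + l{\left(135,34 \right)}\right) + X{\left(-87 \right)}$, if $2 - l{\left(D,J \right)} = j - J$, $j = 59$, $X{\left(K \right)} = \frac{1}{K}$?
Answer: $- \frac{1453075}{87} \approx -16702.0$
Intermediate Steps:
$l{\left(D,J \right)} = -57 + J$ ($l{\left(D,J \right)} = 2 - \left(59 - J\right) = 2 + \left(-59 + J\right) = -57 + J$)
$\left(-16679 + l{\left(135,34 \right)}\right) + X{\left(-87 \right)} = \left(-16679 + \left(-57 + 34\right)\right) + \frac{1}{-87} = \left(-16679 - 23\right) - \frac{1}{87} = -16702 - \frac{1}{87} = - \frac{1453075}{87}$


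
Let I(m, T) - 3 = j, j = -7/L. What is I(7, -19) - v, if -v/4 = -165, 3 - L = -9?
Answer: -7891/12 ≈ -657.58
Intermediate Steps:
L = 12 (L = 3 - 1*(-9) = 3 + 9 = 12)
v = 660 (v = -4*(-165) = 660)
j = -7/12 ≈ -0.58333
I(m, T) = 29/12 (I(m, T) = 3 - 7/12 = 29/12)
I(7, -19) - v = 29/12 - 1*660 = 29/12 - 660 = -7891/12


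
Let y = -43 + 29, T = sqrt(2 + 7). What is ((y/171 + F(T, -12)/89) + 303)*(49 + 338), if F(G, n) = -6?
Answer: 198190655/1691 ≈ 1.1720e+5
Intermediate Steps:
T = 3 (T = sqrt(9) = 3)
y = -14
((y/171 + F(T, -12)/89) + 303)*(49 + 338) = ((-14/171 - 6/89) + 303)*(49 + 338) = ((-14*1/171 - 6*1/89) + 303)*387 = ((-14/171 - 6/89) + 303)*387 = (-2272/15219 + 303)*387 = (4609085/15219)*387 = 198190655/1691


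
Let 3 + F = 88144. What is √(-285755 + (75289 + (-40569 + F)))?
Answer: I*√162894 ≈ 403.6*I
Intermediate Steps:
F = 88141 (F = -3 + 88144 = 88141)
√(-285755 + (75289 + (-40569 + F))) = √(-285755 + (75289 + (-40569 + 88141))) = √(-285755 + (75289 + 47572)) = √(-285755 + 122861) = √(-162894) = I*√162894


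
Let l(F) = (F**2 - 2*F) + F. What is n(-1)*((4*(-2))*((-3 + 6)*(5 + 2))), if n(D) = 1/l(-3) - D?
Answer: -182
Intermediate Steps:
l(F) = F**2 - F
n(D) = 1/12 - D (n(D) = 1/(-3*(-1 - 3)) - D = 1/(-3*(-4)) - D = 1/12 - D)
n(-1)*((4*(-2))*((-3 + 6)*(5 + 2))) = (1/12 - 1*(-1))*((4*(-2))*((-3 + 6)*(5 + 2))) = (1/12 + 1)*(-24*7) = 13*(-8*21)/12 = (13/12)*(-168) = -182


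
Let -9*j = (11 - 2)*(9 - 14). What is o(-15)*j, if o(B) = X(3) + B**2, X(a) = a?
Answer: 1140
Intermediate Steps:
o(B) = 3 + B**2
j = 5 (j = -(11 - 2)*(9 - 14)/9 = -(-5) = -1/9*(-45) = 5)
o(-15)*j = (3 + (-15)**2)*5 = (3 + 225)*5 = 228*5 = 1140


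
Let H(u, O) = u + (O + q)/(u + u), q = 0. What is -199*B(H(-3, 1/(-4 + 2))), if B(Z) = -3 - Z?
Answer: 199/12 ≈ 16.583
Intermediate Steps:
H(u, O) = u + O/(2*u) (H(u, O) = u + (O + 0)/(u + u) = u + O/((2*u)) = u + O*(1/(2*u)) = u + O/(2*u))
-199*B(H(-3, 1/(-4 + 2))) = -199*(-3 - (-3 + (1/2)/((-4 + 2)*(-3)))) = -199*(-3 - (-3 + (1/2)*(-1/3)/(-2))) = -199*(-3 - (-3 + (1/2)*(-1/2)*(-1/3))) = -199*(-3 - (-3 + 1/12)) = -199*(-3 - 1*(-35/12)) = -199*(-3 + 35/12) = -199*(-1/12) = 199/12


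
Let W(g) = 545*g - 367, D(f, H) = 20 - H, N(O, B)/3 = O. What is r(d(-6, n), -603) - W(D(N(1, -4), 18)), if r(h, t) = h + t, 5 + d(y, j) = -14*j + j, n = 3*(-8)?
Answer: -1019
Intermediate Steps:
N(O, B) = 3*O
n = -24
W(g) = -367 + 545*g
d(y, j) = -5 - 13*j (d(y, j) = -5 + (-14*j + j) = -5 - 13*j)
r(d(-6, n), -603) - W(D(N(1, -4), 18)) = ((-5 - 13*(-24)) - 603) - (-367 + 545*(20 - 1*18)) = ((-5 + 312) - 603) - (-367 + 545*(20 - 18)) = (307 - 603) - (-367 + 545*2) = -296 - (-367 + 1090) = -296 - 1*723 = -296 - 723 = -1019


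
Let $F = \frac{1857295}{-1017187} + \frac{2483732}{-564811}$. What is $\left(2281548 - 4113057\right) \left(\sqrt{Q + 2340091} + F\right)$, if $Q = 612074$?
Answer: $\frac{6548451542863196661}{574518406657} - 1831509 \sqrt{2952165} \approx -3.1355 \cdot 10^{9}$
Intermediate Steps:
$F = - \frac{3575440548129}{574518406657}$ ($F = 1857295 \left(- \frac{1}{1017187}\right) + 2483732 \left(- \frac{1}{564811}\right) = - \frac{1857295}{1017187} - \frac{2483732}{564811} = - \frac{3575440548129}{574518406657} \approx -6.2234$)
$\left(2281548 - 4113057\right) \left(\sqrt{Q + 2340091} + F\right) = \left(2281548 - 4113057\right) \left(\sqrt{612074 + 2340091} - \frac{3575440548129}{574518406657}\right) = - 1831509 \left(\sqrt{2952165} - \frac{3575440548129}{574518406657}\right) = - 1831509 \left(- \frac{3575440548129}{574518406657} + \sqrt{2952165}\right) = \frac{6548451542863196661}{574518406657} - 1831509 \sqrt{2952165}$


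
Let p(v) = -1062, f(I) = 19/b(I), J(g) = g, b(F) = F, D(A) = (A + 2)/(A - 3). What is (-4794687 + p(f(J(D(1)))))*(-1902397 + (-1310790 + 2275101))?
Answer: 4498824996414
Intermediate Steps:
D(A) = (2 + A)/(-3 + A)
f(I) = 19/I
(-4794687 + p(f(J(D(1)))))*(-1902397 + (-1310790 + 2275101)) = (-4794687 - 1062)*(-1902397 + (-1310790 + 2275101)) = -4795749*(-1902397 + 964311) = -4795749*(-938086) = 4498824996414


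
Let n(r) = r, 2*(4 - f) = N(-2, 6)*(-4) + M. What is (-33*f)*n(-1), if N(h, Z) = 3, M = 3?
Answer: 561/2 ≈ 280.50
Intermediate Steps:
f = 17/2 (f = 4 - (3*(-4) + 3)/2 = 4 - (-12 + 3)/2 = 4 - ½*(-9) = 4 + 9/2 = 17/2 ≈ 8.5000)
(-33*f)*n(-1) = -33*17/2*(-1) = -561/2*(-1) = 561/2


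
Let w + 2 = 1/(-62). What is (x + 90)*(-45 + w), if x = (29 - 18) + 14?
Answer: -335225/62 ≈ -5406.9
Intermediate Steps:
w = -125/62 (w = -2 + 1/(-62) = -2 - 1/62 = -125/62 ≈ -2.0161)
x = 25 (x = 11 + 14 = 25)
(x + 90)*(-45 + w) = (25 + 90)*(-45 - 125/62) = 115*(-2915/62) = -335225/62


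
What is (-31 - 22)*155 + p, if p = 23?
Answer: -8192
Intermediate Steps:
(-31 - 22)*155 + p = (-31 - 22)*155 + 23 = -53*155 + 23 = -8215 + 23 = -8192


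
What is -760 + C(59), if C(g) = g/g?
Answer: -759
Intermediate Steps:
C(g) = 1
-760 + C(59) = -760 + 1 = -759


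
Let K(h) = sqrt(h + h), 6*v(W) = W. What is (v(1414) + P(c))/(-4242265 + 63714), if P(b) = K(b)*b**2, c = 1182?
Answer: -707/12535653 - 2794248*sqrt(591)/4178551 ≈ -16.257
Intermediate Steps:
v(W) = W/6
K(h) = sqrt(2)*sqrt(h) (K(h) = sqrt(2*h) = sqrt(2)*sqrt(h))
P(b) = sqrt(2)*b**(5/2) (P(b) = (sqrt(2)*sqrt(b))*b**2 = sqrt(2)*b**(5/2))
(v(1414) + P(c))/(-4242265 + 63714) = ((1/6)*1414 + sqrt(2)*1182**(5/2))/(-4242265 + 63714) = (707/3 + sqrt(2)*(1397124*sqrt(1182)))/(-4178551) = (707/3 + 2794248*sqrt(591))*(-1/4178551) = -707/12535653 - 2794248*sqrt(591)/4178551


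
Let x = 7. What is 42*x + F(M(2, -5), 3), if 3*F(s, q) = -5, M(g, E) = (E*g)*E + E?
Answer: 877/3 ≈ 292.33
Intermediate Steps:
M(g, E) = E + g*E**2 (M(g, E) = g*E**2 + E = E + g*E**2)
F(s, q) = -5/3 (F(s, q) = (1/3)*(-5) = -5/3)
42*x + F(M(2, -5), 3) = 42*7 - 5/3 = 294 - 5/3 = 877/3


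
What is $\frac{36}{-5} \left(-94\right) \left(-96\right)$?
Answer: $- \frac{324864}{5} \approx -64973.0$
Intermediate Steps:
$\frac{36}{-5} \left(-94\right) \left(-96\right) = 36 \left(- \frac{1}{5}\right) \left(-94\right) \left(-96\right) = \left(- \frac{36}{5}\right) \left(-94\right) \left(-96\right) = \frac{3384}{5} \left(-96\right) = - \frac{324864}{5}$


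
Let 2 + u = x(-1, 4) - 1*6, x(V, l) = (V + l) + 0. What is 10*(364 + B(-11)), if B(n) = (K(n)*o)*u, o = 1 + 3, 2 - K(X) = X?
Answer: 1040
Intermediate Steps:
K(X) = 2 - X
x(V, l) = V + l
o = 4
u = -5 (u = -2 + ((-1 + 4) - 1*6) = -2 + (3 - 6) = -2 - 3 = -5)
B(n) = -40 + 20*n (B(n) = ((2 - n)*4)*(-5) = (8 - 4*n)*(-5) = -40 + 20*n)
10*(364 + B(-11)) = 10*(364 + (-40 + 20*(-11))) = 10*(364 + (-40 - 220)) = 10*(364 - 260) = 10*104 = 1040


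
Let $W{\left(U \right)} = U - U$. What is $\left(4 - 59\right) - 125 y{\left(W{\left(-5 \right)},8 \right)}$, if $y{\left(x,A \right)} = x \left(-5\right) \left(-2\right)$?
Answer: $-55$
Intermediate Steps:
$W{\left(U \right)} = 0$
$y{\left(x,A \right)} = 10 x$ ($y{\left(x,A \right)} = - 5 x \left(-2\right) = 10 x$)
$\left(4 - 59\right) - 125 y{\left(W{\left(-5 \right)},8 \right)} = \left(4 - 59\right) - 125 \cdot 10 \cdot 0 = \left(4 - 59\right) - 0 = -55 + 0 = -55$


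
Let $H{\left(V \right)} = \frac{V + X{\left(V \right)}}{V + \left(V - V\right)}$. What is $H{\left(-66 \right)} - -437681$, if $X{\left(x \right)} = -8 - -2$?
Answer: $\frac{4814503}{11} \approx 4.3768 \cdot 10^{5}$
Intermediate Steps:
$X{\left(x \right)} = -6$ ($X{\left(x \right)} = -8 + 2 = -6$)
$H{\left(V \right)} = \frac{-6 + V}{V}$ ($H{\left(V \right)} = \frac{V - 6}{V + \left(V - V\right)} = \frac{-6 + V}{V + 0} = \frac{-6 + V}{V}$)
$H{\left(-66 \right)} - -437681 = \frac{-6 - 66}{-66} - -437681 = \left(- \frac{1}{66}\right) \left(-72\right) + 437681 = \frac{12}{11} + 437681 = \frac{4814503}{11}$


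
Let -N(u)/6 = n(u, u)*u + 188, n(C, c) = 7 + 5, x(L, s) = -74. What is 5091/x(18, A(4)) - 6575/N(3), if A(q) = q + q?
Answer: -3177877/49728 ≈ -63.905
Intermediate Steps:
A(q) = 2*q
n(C, c) = 12
N(u) = -1128 - 72*u (N(u) = -6*(12*u + 188) = -6*(188 + 12*u) = -1128 - 72*u)
5091/x(18, A(4)) - 6575/N(3) = 5091/(-74) - 6575/(-1128 - 72*3) = 5091*(-1/74) - 6575/(-1128 - 216) = -5091/74 - 6575/(-1344) = -5091/74 - 6575*(-1/1344) = -5091/74 + 6575/1344 = -3177877/49728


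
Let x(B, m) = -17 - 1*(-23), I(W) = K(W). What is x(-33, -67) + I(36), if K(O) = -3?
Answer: 3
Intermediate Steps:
I(W) = -3
x(B, m) = 6 (x(B, m) = -17 + 23 = 6)
x(-33, -67) + I(36) = 6 - 3 = 3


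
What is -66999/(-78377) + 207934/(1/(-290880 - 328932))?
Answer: -10101226851386817/78377 ≈ -1.2888e+11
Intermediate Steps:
-66999/(-78377) + 207934/(1/(-290880 - 328932)) = -66999*(-1/78377) + 207934/(1/(-619812)) = 66999/78377 + 207934/(-1/619812) = 66999/78377 + 207934*(-619812) = 66999/78377 - 128879988408 = -10101226851386817/78377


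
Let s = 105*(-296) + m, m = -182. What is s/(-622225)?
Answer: 31262/622225 ≈ 0.050242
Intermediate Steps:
s = -31262 (s = 105*(-296) - 182 = -31080 - 182 = -31262)
s/(-622225) = -31262/(-622225) = -31262*(-1/622225) = 31262/622225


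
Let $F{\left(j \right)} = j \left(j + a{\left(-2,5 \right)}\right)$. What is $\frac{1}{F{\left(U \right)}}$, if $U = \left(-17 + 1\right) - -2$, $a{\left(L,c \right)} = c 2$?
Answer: $\frac{1}{56} \approx 0.017857$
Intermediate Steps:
$a{\left(L,c \right)} = 2 c$
$U = -14$ ($U = -16 + 2 = -14$)
$F{\left(j \right)} = j \left(10 + j\right)$ ($F{\left(j \right)} = j \left(j + 2 \cdot 5\right) = j \left(j + 10\right) = j \left(10 + j\right)$)
$\frac{1}{F{\left(U \right)}} = \frac{1}{\left(-14\right) \left(10 - 14\right)} = \frac{1}{\left(-14\right) \left(-4\right)} = \frac{1}{56}$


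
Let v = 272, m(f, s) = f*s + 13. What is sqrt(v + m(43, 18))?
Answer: sqrt(1059) ≈ 32.542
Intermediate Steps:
m(f, s) = 13 + f*s
sqrt(v + m(43, 18)) = sqrt(272 + (13 + 43*18)) = sqrt(272 + (13 + 774)) = sqrt(272 + 787) = sqrt(1059)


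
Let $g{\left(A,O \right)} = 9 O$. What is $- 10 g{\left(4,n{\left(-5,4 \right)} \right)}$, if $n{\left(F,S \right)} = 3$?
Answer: $-270$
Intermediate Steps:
$- 10 g{\left(4,n{\left(-5,4 \right)} \right)} = - 10 \cdot 9 \cdot 3 = \left(-10\right) 27 = -270$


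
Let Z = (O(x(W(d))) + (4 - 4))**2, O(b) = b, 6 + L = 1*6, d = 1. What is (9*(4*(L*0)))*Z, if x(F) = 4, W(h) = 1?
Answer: 0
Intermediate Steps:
L = 0 (L = -6 + 1*6 = -6 + 6 = 0)
Z = 16 (Z = (4 + (4 - 4))**2 = (4 + 0)**2 = 4**2 = 16)
(9*(4*(L*0)))*Z = (9*(4*(0*0)))*16 = (9*(4*0))*16 = (9*0)*16 = 0*16 = 0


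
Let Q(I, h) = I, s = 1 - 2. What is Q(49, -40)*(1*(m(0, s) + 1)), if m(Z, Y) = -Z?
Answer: 49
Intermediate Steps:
s = -1
Q(49, -40)*(1*(m(0, s) + 1)) = 49*(1*(-1*0 + 1)) = 49*(1*(0 + 1)) = 49*(1*1) = 49*1 = 49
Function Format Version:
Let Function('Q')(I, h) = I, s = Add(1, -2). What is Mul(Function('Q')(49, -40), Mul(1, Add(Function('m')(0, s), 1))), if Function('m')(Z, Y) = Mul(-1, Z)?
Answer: 49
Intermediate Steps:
s = -1
Mul(Function('Q')(49, -40), Mul(1, Add(Function('m')(0, s), 1))) = Mul(49, Mul(1, Add(Mul(-1, 0), 1))) = Mul(49, Mul(1, Add(0, 1))) = Mul(49, Mul(1, 1)) = Mul(49, 1) = 49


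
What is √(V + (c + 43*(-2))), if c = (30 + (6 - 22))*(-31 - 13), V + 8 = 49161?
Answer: √48451 ≈ 220.12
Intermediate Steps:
V = 49153 (V = -8 + 49161 = 49153)
c = -616 (c = (30 - 16)*(-44) = 14*(-44) = -616)
√(V + (c + 43*(-2))) = √(49153 + (-616 + 43*(-2))) = √(49153 + (-616 - 86)) = √(49153 - 702) = √48451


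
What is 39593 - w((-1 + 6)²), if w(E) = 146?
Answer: 39447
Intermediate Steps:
39593 - w((-1 + 6)²) = 39593 - 1*146 = 39593 - 146 = 39447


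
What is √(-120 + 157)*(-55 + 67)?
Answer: 12*√37 ≈ 72.993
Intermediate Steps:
√(-120 + 157)*(-55 + 67) = √37*12 = 12*√37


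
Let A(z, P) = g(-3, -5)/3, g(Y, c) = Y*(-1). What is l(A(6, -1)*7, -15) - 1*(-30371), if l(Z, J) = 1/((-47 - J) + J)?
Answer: 1427436/47 ≈ 30371.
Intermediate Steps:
g(Y, c) = -Y
A(z, P) = 1 (A(z, P) = -1*(-3)/3 = 3*(⅓) = 1)
l(Z, J) = -1/47 (l(Z, J) = 1/(-47) = -1/47)
l(A(6, -1)*7, -15) - 1*(-30371) = -1/47 - 1*(-30371) = -1/47 + 30371 = 1427436/47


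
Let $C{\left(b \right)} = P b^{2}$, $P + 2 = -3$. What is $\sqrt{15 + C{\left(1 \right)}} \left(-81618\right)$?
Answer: $- 81618 \sqrt{10} \approx -2.581 \cdot 10^{5}$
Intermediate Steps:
$P = -5$ ($P = -2 - 3 = -5$)
$C{\left(b \right)} = - 5 b^{2}$
$\sqrt{15 + C{\left(1 \right)}} \left(-81618\right) = \sqrt{15 - 5 \cdot 1^{2}} \left(-81618\right) = \sqrt{15 - 5} \left(-81618\right) = \sqrt{10} \left(-81618\right) = - 81618 \sqrt{10}$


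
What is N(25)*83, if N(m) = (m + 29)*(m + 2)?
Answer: 121014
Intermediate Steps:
N(m) = (2 + m)*(29 + m) (N(m) = (29 + m)*(2 + m) = (2 + m)*(29 + m))
N(25)*83 = (58 + 25² + 31*25)*83 = (58 + 625 + 775)*83 = 1458*83 = 121014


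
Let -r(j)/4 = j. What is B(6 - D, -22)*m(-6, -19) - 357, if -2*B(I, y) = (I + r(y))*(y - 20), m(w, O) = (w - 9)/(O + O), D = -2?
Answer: 8337/19 ≈ 438.79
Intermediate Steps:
r(j) = -4*j
m(w, O) = (-9 + w)/(2*O) (m(w, O) = (-9 + w)/((2*O)) = (-9 + w)*(1/(2*O)) = (-9 + w)/(2*O))
B(I, y) = -(-20 + y)*(I - 4*y)/2 (B(I, y) = -(I - 4*y)*(y - 20)/2 = -(I - 4*y)*(-20 + y)/2 = -(-20 + y)*(I - 4*y)/2)
B(6 - D, -22)*m(-6, -19) - 357 = (-40*(-22) + 2*(-22)² + 10*(6 - 1*(-2)) - ½*(6 - 1*(-2))*(-22))*((½)*(-9 - 6)/(-19)) - 357 = (880 + 2*484 + 10*(6 + 2) - ½*(6 + 2)*(-22))*((½)*(-1/19)*(-15)) - 357 = (880 + 968 + 10*8 - ½*8*(-22))*(15/38) - 357 = (880 + 968 + 80 + 88)*(15/38) - 357 = 2016*(15/38) - 357 = 15120/19 - 357 = 8337/19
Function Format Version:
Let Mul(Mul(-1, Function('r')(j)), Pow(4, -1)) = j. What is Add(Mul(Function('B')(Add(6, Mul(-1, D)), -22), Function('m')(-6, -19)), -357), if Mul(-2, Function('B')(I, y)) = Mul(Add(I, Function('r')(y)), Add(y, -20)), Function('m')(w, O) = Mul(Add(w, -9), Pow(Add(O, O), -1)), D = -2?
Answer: Rational(8337, 19) ≈ 438.79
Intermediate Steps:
Function('r')(j) = Mul(-4, j)
Function('m')(w, O) = Mul(Rational(1, 2), Pow(O, -1), Add(-9, w)) (Function('m')(w, O) = Mul(Add(-9, w), Pow(Mul(2, O), -1)) = Mul(Add(-9, w), Mul(Rational(1, 2), Pow(O, -1))) = Mul(Rational(1, 2), Pow(O, -1), Add(-9, w)))
Function('B')(I, y) = Mul(Rational(-1, 2), Add(-20, y), Add(I, Mul(-4, y))) (Function('B')(I, y) = Mul(Rational(-1, 2), Mul(Add(I, Mul(-4, y)), Add(y, -20))) = Mul(Rational(-1, 2), Mul(Add(I, Mul(-4, y)), Add(-20, y))) = Mul(Rational(-1, 2), Mul(Add(-20, y), Add(I, Mul(-4, y)))) = Mul(Rational(-1, 2), Add(-20, y), Add(I, Mul(-4, y))))
Add(Mul(Function('B')(Add(6, Mul(-1, D)), -22), Function('m')(-6, -19)), -357) = Add(Mul(Add(Mul(-40, -22), Mul(2, Pow(-22, 2)), Mul(10, Add(6, Mul(-1, -2))), Mul(Rational(-1, 2), Add(6, Mul(-1, -2)), -22)), Mul(Rational(1, 2), Pow(-19, -1), Add(-9, -6))), -357) = Add(Mul(Add(880, Mul(2, 484), Mul(10, Add(6, 2)), Mul(Rational(-1, 2), Add(6, 2), -22)), Mul(Rational(1, 2), Rational(-1, 19), -15)), -357) = Add(Mul(Add(880, 968, Mul(10, 8), Mul(Rational(-1, 2), 8, -22)), Rational(15, 38)), -357) = Add(Mul(Add(880, 968, 80, 88), Rational(15, 38)), -357) = Add(Mul(2016, Rational(15, 38)), -357) = Add(Rational(15120, 19), -357) = Rational(8337, 19)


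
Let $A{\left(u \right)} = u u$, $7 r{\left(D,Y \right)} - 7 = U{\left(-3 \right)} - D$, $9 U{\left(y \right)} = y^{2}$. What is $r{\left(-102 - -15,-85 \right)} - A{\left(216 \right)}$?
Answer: $- \frac{326497}{7} \approx -46642.0$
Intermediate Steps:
$U{\left(y \right)} = \frac{y^{2}}{9}$
$r{\left(D,Y \right)} = \frac{8}{7} - \frac{D}{7}$ ($r{\left(D,Y \right)} = 1 + \frac{\frac{\left(-3\right)^{2}}{9} - D}{7} = 1 + \frac{\frac{1}{9} \cdot 9 - D}{7} = 1 + \frac{1 - D}{7} = 1 - \left(- \frac{1}{7} + \frac{D}{7}\right) = \frac{8}{7} - \frac{D}{7}$)
$A{\left(u \right)} = u^{2}$
$r{\left(-102 - -15,-85 \right)} - A{\left(216 \right)} = \left(\frac{8}{7} - \frac{-102 - -15}{7}\right) - 216^{2} = \left(\frac{8}{7} - \frac{-102 + 15}{7}\right) - 46656 = \left(\frac{8}{7} - - \frac{87}{7}\right) - 46656 = \left(\frac{8}{7} + \frac{87}{7}\right) - 46656 = \frac{95}{7} - 46656 = - \frac{326497}{7}$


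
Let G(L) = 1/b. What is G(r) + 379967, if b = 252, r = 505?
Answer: 95751685/252 ≈ 3.7997e+5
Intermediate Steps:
G(L) = 1/252
G(r) + 379967 = 1/252 + 379967 = 95751685/252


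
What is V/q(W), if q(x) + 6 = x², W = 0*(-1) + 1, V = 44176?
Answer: -44176/5 ≈ -8835.2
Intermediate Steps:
W = 1 (W = 0 + 1 = 1)
q(x) = -6 + x²
V/q(W) = 44176/(-6 + 1²) = 44176/(-6 + 1) = 44176/(-5) = 44176*(-⅕) = -44176/5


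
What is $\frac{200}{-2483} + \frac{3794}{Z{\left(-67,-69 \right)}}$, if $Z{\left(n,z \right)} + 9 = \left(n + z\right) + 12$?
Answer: $- \frac{1349586}{47177} \approx -28.607$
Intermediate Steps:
$Z{\left(n,z \right)} = 3 + n + z$ ($Z{\left(n,z \right)} = -9 + \left(\left(n + z\right) + 12\right) = -9 + \left(12 + n + z\right) = 3 + n + z$)
$\frac{200}{-2483} + \frac{3794}{Z{\left(-67,-69 \right)}} = \frac{200}{-2483} + \frac{3794}{3 - 67 - 69} = 200 \left(- \frac{1}{2483}\right) + \frac{3794}{-133} = - \frac{200}{2483} + 3794 \left(- \frac{1}{133}\right) = - \frac{200}{2483} - \frac{542}{19} = - \frac{1349586}{47177}$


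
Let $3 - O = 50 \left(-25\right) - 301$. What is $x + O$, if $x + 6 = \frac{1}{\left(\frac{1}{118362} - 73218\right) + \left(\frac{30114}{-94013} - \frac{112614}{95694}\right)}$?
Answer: $\frac{490622546226959052594}{316939632141849161} \approx 1548.0$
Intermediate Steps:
$O = 1554$ ($O = 3 - \left(50 \left(-25\right) - 301\right) = 3 - \left(-1250 - 301\right) = 3 - -1551 = 3 + 1551 = 1554$)
$x = - \frac{1901642121474543600}{316939632141849161}$ ($x = -6 + \frac{1}{\left(\frac{1}{118362} - 73218\right) + \left(\frac{30114}{-94013} - \frac{112614}{95694}\right)} = -6 + \frac{1}{\left(\frac{1}{118362} - 73218\right) + \left(30114 \left(- \frac{1}{94013}\right) - \frac{18769}{15949}\right)} = -6 + \frac{1}{- \frac{8666228915}{118362} - \frac{54751663}{36571057}} = -6 + \frac{1}{- \frac{316939632141849161}{4328623448634}} = -6 - \frac{4328623448634}{316939632141849161} = - \frac{1901642121474543600}{316939632141849161} \approx -6.0$)
$x + O = - \frac{1901642121474543600}{316939632141849161} + 1554 = \frac{490622546226959052594}{316939632141849161}$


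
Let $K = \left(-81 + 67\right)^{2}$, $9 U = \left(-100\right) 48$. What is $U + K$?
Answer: $- \frac{1012}{3} \approx -337.33$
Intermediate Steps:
$U = - \frac{1600}{3}$ ($U = \frac{\left(-100\right) 48}{9} = \frac{1}{9} \left(-4800\right) = - \frac{1600}{3} \approx -533.33$)
$K = 196$ ($K = \left(-14\right)^{2} = 196$)
$U + K = - \frac{1600}{3} + 196 = - \frac{1012}{3}$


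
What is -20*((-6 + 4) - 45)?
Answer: 940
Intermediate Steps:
-20*((-6 + 4) - 45) = -20*(-2 - 45) = -20*(-47) = 940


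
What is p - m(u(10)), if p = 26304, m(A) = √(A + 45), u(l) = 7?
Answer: 26304 - 2*√13 ≈ 26297.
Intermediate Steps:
m(A) = √(45 + A)
p - m(u(10)) = 26304 - √(45 + 7) = 26304 - √52 = 26304 - 2*√13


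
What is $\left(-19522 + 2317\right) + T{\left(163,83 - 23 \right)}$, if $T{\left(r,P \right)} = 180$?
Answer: $-17025$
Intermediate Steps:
$\left(-19522 + 2317\right) + T{\left(163,83 - 23 \right)} = \left(-19522 + 2317\right) + 180 = -17205 + 180 = -17025$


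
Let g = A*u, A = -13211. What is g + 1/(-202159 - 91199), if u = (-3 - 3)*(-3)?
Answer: -69759945685/293358 ≈ -2.3780e+5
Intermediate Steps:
u = 18 (u = -6*(-3) = 18)
g = -237798 (g = -13211*18 = -237798)
g + 1/(-202159 - 91199) = -237798 + 1/(-202159 - 91199) = -237798 + 1/(-293358) = -237798 - 1/293358 = -69759945685/293358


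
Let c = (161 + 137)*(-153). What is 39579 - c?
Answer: 85173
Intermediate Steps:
c = -45594 (c = 298*(-153) = -45594)
39579 - c = 39579 - 1*(-45594) = 39579 + 45594 = 85173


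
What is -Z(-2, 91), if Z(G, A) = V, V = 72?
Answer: -72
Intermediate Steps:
Z(G, A) = 72
-Z(-2, 91) = -1*72 = -72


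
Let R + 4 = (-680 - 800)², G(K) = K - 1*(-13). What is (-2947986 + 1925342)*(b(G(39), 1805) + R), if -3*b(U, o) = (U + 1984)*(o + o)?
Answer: 796406513168/3 ≈ 2.6547e+11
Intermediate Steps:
G(K) = 13 + K (G(K) = K + 13 = 13 + K)
R = 2190396 (R = -4 + (-680 - 800)² = -4 + (-1480)² = -4 + 2190400 = 2190396)
b(U, o) = -2*o*(1984 + U)/3 (b(U, o) = -(U + 1984)*(o + o)/3 = -(1984 + U)*2*o/3 = -2*o*(1984 + U)/3)
(-2947986 + 1925342)*(b(G(39), 1805) + R) = (-2947986 + 1925342)*(-⅔*1805*(1984 + (13 + 39)) + 2190396) = -1022644*(-⅔*1805*(1984 + 52) + 2190396) = -1022644*(-⅔*1805*2036 + 2190396) = -1022644*(-7349960/3 + 2190396) = -1022644*(-778772/3) = 796406513168/3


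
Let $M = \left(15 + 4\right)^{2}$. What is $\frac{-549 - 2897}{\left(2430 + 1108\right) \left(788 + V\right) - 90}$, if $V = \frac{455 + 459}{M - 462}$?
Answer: $- \frac{174023}{139169761} \approx -0.0012504$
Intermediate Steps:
$M = 361$ ($M = 19^{2} = 361$)
$V = - \frac{914}{101}$ ($V = \frac{455 + 459}{361 - 462} = \frac{914}{-101} = 914 \left(- \frac{1}{101}\right) = - \frac{914}{101} \approx -9.0495$)
$\frac{-549 - 2897}{\left(2430 + 1108\right) \left(788 + V\right) - 90} = \frac{-549 - 2897}{\left(2430 + 1108\right) \left(788 - \frac{914}{101}\right) - 90} = - \frac{3446}{3538 \cdot \frac{78674}{101} - 90} = - \frac{3446}{\frac{278348612}{101} - 90} = - \frac{3446}{\frac{278339522}{101}} = \left(-3446\right) \frac{101}{278339522} = - \frac{174023}{139169761}$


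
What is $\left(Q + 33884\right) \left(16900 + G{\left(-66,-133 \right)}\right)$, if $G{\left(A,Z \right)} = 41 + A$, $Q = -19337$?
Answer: $245480625$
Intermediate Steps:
$\left(Q + 33884\right) \left(16900 + G{\left(-66,-133 \right)}\right) = \left(-19337 + 33884\right) \left(16900 + \left(41 - 66\right)\right) = 14547 \left(16900 - 25\right) = 14547 \cdot 16875 = 245480625$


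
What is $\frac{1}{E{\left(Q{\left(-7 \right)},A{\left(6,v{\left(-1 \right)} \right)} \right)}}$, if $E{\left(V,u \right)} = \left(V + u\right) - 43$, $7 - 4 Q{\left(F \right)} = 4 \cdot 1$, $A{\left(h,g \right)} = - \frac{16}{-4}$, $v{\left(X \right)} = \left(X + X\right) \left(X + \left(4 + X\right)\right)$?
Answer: $- \frac{4}{153} \approx -0.026144$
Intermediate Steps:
$v{\left(X \right)} = 2 X \left(4 + 2 X\right)$
$A{\left(h,g \right)} = 4$ ($A{\left(h,g \right)} = \left(-16\right) \left(- \frac{1}{4}\right) = 4$)
$Q{\left(F \right)} = \frac{3}{4}$ ($Q{\left(F \right)} = \frac{7}{4} - \frac{4 \cdot 1}{4} = \frac{7}{4} - 1 = \frac{3}{4}$)
$E{\left(V,u \right)} = -43 + V + u$
$\frac{1}{E{\left(Q{\left(-7 \right)},A{\left(6,v{\left(-1 \right)} \right)} \right)}} = \frac{1}{-43 + \frac{3}{4} + 4} = \frac{1}{- \frac{153}{4}} = - \frac{4}{153}$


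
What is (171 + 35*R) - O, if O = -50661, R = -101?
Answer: 47297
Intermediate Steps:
(171 + 35*R) - O = (171 + 35*(-101)) - 1*(-50661) = (171 - 3535) + 50661 = -3364 + 50661 = 47297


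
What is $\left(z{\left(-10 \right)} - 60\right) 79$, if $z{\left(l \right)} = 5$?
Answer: $-4345$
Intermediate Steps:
$\left(z{\left(-10 \right)} - 60\right) 79 = \left(5 - 60\right) 79 = \left(-55\right) 79 = -4345$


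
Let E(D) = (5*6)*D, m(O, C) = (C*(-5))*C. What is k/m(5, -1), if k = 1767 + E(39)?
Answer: -2937/5 ≈ -587.40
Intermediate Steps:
m(O, C) = -5*C**2 (m(O, C) = (-5*C)*C = -5*C**2)
E(D) = 30*D
k = 2937 (k = 1767 + 30*39 = 1767 + 1170 = 2937)
k/m(5, -1) = 2937/((-5*(-1)**2)) = 2937/((-5*1)) = 2937/(-5) = 2937*(-1/5) = -2937/5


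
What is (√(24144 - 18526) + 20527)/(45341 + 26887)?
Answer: 1579/5556 + 53*√2/72228 ≈ 0.28523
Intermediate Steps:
(√(24144 - 18526) + 20527)/(45341 + 26887) = (√5618 + 20527)/72228 = (53*√2 + 20527)*(1/72228) = (20527 + 53*√2)*(1/72228) = 1579/5556 + 53*√2/72228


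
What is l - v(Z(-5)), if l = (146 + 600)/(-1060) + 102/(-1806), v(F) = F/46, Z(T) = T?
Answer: -1195342/1834595 ≈ -0.65156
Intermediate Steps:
v(F) = F/46 (v(F) = F*(1/46) = F/46)
l = -121283/159530 (l = 746*(-1/1060) + 102*(-1/1806) = -373/530 - 17/301 = -121283/159530 ≈ -0.76025)
l - v(Z(-5)) = -121283/159530 - (-5)/46 = -121283/159530 - 1*(-5/46) = -121283/159530 + 5/46 = -1195342/1834595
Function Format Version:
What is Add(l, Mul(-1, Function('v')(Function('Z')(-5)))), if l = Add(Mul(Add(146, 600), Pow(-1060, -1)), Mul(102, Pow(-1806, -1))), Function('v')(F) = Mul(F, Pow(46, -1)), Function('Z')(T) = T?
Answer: Rational(-1195342, 1834595) ≈ -0.65156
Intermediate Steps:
Function('v')(F) = Mul(Rational(1, 46), F) (Function('v')(F) = Mul(F, Rational(1, 46)) = Mul(Rational(1, 46), F))
l = Rational(-121283, 159530) (l = Add(Mul(746, Rational(-1, 1060)), Mul(102, Rational(-1, 1806))) = Add(Rational(-373, 530), Rational(-17, 301)) = Rational(-121283, 159530) ≈ -0.76025)
Add(l, Mul(-1, Function('v')(Function('Z')(-5)))) = Add(Rational(-121283, 159530), Mul(-1, Mul(Rational(1, 46), -5))) = Add(Rational(-121283, 159530), Mul(-1, Rational(-5, 46))) = Add(Rational(-121283, 159530), Rational(5, 46)) = Rational(-1195342, 1834595)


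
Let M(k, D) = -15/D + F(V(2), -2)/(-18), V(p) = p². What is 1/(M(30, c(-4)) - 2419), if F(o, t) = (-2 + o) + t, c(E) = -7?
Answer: -7/16918 ≈ -0.00041376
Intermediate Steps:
F(o, t) = -2 + o + t
M(k, D) = -15/D (M(k, D) = -15/D + (-2 + 2² - 2)/(-18) = -15/D + (-2 + 4 - 2)*(-1/18) = -15/D + 0*(-1/18) = -15/D + 0 = -15/D)
1/(M(30, c(-4)) - 2419) = 1/(-15/(-7) - 2419) = 1/(-15*(-⅐) - 2419) = 1/(15/7 - 2419) = 1/(-16918/7) = -7/16918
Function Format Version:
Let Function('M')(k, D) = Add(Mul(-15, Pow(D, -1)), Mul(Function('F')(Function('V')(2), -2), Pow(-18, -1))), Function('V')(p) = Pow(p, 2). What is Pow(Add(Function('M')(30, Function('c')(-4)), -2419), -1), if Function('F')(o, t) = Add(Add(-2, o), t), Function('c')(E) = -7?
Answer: Rational(-7, 16918) ≈ -0.00041376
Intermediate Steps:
Function('F')(o, t) = Add(-2, o, t)
Function('M')(k, D) = Mul(-15, Pow(D, -1)) (Function('M')(k, D) = Add(Mul(-15, Pow(D, -1)), Mul(Add(-2, Pow(2, 2), -2), Pow(-18, -1))) = Add(Mul(-15, Pow(D, -1)), Mul(Add(-2, 4, -2), Rational(-1, 18))) = Add(Mul(-15, Pow(D, -1)), Mul(0, Rational(-1, 18))) = Add(Mul(-15, Pow(D, -1)), 0) = Mul(-15, Pow(D, -1)))
Pow(Add(Function('M')(30, Function('c')(-4)), -2419), -1) = Pow(Add(Mul(-15, Pow(-7, -1)), -2419), -1) = Pow(Add(Mul(-15, Rational(-1, 7)), -2419), -1) = Pow(Add(Rational(15, 7), -2419), -1) = Pow(Rational(-16918, 7), -1) = Rational(-7, 16918)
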